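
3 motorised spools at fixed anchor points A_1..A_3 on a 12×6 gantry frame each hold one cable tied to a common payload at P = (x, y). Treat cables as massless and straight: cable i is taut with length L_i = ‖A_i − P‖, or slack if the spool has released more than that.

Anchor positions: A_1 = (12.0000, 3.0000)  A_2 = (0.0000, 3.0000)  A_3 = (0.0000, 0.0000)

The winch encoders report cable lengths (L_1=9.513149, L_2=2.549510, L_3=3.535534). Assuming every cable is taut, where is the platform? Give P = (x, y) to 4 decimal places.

(2.5000, 2.5000)

each cable: (A_i−P)·(A_i−P) = L_i²; let c_i = ‖A_i‖²−L_i²
c_1 = 144.0000+9.0000−90.5000 = 62.5000
row 1: 24.0000x + 0.0000y = 60.0000  (c_2=2.5000)
row 2: 24.0000x + 6.0000y = 75.0000  (c_3=-12.5000)
Cramer on rows 1–2 → x = 2.5000, y = 2.5000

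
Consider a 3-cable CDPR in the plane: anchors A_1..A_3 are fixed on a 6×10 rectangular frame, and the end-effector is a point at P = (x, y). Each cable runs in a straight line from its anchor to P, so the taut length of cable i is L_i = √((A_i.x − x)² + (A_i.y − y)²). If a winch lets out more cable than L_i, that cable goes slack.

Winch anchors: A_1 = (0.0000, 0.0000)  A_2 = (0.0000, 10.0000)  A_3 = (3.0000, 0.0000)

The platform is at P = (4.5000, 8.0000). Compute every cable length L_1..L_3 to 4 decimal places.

(9.1788, 4.9244, 8.1394)

L_1 = √((0.0000−4.5000)² + (0.0000−8.0000)²) = 9.1788
L_2 = √((0.0000−4.5000)² + (10.0000−8.0000)²) = 4.9244
L_3 = √((3.0000−4.5000)² + (0.0000−8.0000)²) = 8.1394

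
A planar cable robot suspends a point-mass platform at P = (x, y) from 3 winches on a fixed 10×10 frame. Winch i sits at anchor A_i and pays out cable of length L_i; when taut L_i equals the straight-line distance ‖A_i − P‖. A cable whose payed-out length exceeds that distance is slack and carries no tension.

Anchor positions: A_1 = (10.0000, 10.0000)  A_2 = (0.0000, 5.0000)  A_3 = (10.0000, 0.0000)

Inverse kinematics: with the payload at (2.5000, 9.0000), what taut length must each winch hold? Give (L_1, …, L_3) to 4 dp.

cable 1: Δx=7.5000, Δy=1.0000; L_1 = √(Δx²+Δy²) = 7.5664
cable 2: Δx=-2.5000, Δy=-4.0000; L_2 = √(Δx²+Δy²) = 4.7170
cable 3: Δx=7.5000, Δy=-9.0000; L_3 = √(Δx²+Δy²) = 11.7154

(7.5664, 4.7170, 11.7154)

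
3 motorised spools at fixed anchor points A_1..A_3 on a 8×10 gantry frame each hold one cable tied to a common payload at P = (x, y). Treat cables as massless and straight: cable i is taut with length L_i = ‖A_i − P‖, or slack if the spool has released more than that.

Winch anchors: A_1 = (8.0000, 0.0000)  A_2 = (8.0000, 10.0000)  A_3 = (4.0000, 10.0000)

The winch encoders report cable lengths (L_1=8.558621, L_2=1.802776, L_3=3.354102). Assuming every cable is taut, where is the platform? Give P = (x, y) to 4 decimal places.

(7.0000, 8.5000)

circle eqns → linear via eq_j − eq_1; set q_j = A_j·A_j − L_j²
q_1 = 64.0000+0.0000−73.2500 = -9.2500
0.0000·x − 20.0000·y = q_1−q_2 = -170.0000
8.0000·x − 20.0000·y = q_1−q_3 = -114.0000
solve first two rows → x=7.0000, y=8.5000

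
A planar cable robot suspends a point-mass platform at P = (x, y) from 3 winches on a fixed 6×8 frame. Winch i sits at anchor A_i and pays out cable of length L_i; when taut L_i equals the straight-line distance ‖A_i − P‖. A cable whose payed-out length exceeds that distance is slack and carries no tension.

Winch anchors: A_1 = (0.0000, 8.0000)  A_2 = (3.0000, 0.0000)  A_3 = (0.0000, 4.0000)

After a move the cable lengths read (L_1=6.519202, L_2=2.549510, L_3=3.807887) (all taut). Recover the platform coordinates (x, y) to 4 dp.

(3.5000, 2.5000)

circle eqns → linear via eq_j − eq_1; set q_j = A_j·A_j − L_j²
q_1 = 0.0000+64.0000−42.5000 = 21.5000
-6.0000·x + 16.0000·y = q_1−q_2 = 19.0000
0.0000·x + 8.0000·y = q_1−q_3 = 20.0000
solve first two rows → x=3.5000, y=2.5000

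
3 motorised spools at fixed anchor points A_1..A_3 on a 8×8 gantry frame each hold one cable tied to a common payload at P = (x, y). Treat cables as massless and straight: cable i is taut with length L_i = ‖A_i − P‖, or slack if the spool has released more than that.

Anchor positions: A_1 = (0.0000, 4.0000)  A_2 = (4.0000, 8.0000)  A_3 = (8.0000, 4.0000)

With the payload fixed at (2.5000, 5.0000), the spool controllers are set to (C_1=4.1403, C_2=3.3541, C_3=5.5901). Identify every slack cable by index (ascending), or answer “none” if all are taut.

cable 1: √((-2.5000)²+(-1.0000)²)=2.6926, C_1=4.1403: slack
cable 2: √((1.5000)²+(3.0000)²)=3.3541, C_2=3.3541: taut
cable 3: √((5.5000)²+(-1.0000)²)=5.5902, C_3=5.5901: taut

1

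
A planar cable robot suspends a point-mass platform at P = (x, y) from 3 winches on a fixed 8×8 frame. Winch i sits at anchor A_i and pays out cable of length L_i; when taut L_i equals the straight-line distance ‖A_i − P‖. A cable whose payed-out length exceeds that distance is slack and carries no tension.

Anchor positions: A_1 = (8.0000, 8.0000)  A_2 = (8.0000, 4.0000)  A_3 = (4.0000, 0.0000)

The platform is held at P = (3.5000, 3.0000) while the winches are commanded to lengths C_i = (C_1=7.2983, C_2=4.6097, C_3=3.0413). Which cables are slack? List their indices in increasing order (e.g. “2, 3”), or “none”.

1

cable 1: √((4.5000)²+(5.0000)²)=6.7268, C_1=7.2983: slack
cable 2: √((4.5000)²+(1.0000)²)=4.6098, C_2=4.6097: taut
cable 3: √((0.5000)²+(-3.0000)²)=3.0414, C_3=3.0413: taut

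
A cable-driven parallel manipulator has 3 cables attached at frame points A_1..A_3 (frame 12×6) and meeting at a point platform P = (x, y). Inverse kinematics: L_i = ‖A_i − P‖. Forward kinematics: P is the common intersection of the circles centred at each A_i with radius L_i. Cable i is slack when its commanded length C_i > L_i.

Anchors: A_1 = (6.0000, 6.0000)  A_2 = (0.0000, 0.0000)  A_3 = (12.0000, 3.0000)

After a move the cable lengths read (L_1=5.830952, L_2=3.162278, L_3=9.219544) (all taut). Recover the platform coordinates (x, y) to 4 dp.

circle eqns → linear via eq_j − eq_1; set q_j = A_j·A_j − L_j²
q_1 = 36.0000+36.0000−34.0000 = 38.0000
12.0000·x + 12.0000·y = q_1−q_2 = 48.0000
-12.0000·x + 6.0000·y = q_1−q_3 = -30.0000
solve first two rows → x=3.0000, y=1.0000

(3.0000, 1.0000)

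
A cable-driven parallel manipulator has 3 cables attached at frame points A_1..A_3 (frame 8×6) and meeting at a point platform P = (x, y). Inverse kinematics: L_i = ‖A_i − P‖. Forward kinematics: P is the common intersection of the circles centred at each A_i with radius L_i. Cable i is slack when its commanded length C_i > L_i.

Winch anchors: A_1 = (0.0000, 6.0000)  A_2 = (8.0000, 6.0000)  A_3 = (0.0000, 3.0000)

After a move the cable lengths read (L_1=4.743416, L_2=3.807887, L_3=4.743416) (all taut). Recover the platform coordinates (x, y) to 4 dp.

(4.5000, 4.5000)

circle eqns → linear via eq_j − eq_1; set k_j = A_j·A_j − L_j²
k_1 = 0.0000+36.0000−22.5000 = 13.5000
-16.0000·x + 0.0000·y = k_1−k_2 = -72.0000
0.0000·x + 6.0000·y = k_1−k_3 = 27.0000
solve first two rows → x=4.5000, y=4.5000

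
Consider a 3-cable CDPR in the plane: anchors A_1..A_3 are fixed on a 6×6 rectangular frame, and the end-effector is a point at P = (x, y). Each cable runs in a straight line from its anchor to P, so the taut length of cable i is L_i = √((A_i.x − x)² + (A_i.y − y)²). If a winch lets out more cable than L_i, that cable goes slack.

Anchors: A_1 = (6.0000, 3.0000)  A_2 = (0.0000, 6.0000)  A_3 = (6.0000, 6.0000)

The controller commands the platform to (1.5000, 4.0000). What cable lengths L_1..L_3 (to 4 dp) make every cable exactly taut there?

cable 1: Δx=4.5000, Δy=-1.0000; L_1 = √(Δx²+Δy²) = 4.6098
cable 2: Δx=-1.5000, Δy=2.0000; L_2 = √(Δx²+Δy²) = 2.5000
cable 3: Δx=4.5000, Δy=2.0000; L_3 = √(Δx²+Δy²) = 4.9244

(4.6098, 2.5000, 4.9244)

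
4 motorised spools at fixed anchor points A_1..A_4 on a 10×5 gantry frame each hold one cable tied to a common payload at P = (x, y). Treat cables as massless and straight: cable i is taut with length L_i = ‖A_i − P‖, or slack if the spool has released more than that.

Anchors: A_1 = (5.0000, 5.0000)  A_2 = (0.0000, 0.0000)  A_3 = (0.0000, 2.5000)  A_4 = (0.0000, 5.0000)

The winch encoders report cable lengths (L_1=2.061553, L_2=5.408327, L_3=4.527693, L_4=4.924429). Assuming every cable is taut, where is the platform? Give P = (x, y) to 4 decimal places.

(4.5000, 3.0000)

expand ‖A_i−P‖²=L_i² and subtract eq 1 (q_i ≔ ‖A_i‖²−L_i²)
q_1 = 25.0000+25.0000−4.2500 = 45.7500
eq1−eq2 → [10.0000  10.0000]·P = 75.0000
eq1−eq3 → [10.0000  5.0000]·P = 60.0000
eq1−eq4 → [10.0000  0.0000]·P = 45.0000
2×2 solve → P = (4.5000, 3.0000)
check cable 4: ‖A_4−P‖² = 24.2500 ≈ L_4² = 24.2500 ✓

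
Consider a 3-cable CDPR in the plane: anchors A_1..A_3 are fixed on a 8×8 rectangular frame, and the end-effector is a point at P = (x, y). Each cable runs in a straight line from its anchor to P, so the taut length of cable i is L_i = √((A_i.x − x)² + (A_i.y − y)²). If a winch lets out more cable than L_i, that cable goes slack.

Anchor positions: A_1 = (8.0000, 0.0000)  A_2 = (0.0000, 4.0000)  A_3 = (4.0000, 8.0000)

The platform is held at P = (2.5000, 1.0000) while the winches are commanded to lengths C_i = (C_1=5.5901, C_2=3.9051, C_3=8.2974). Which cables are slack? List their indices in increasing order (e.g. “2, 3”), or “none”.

cable 1: √((5.5000)²+(-1.0000)²)=5.5902, C_1=5.5901: taut
cable 2: √((-2.5000)²+(3.0000)²)=3.9051, C_2=3.9051: taut
cable 3: √((1.5000)²+(7.0000)²)=7.1589, C_3=8.2974: slack

3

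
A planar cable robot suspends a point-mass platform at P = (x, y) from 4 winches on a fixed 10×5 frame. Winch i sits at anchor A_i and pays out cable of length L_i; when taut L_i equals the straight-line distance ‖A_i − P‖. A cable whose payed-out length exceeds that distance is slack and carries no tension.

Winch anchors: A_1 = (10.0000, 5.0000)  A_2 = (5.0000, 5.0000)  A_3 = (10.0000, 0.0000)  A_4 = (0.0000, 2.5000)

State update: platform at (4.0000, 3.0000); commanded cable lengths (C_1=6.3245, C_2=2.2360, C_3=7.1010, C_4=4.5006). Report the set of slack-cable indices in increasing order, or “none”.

3, 4

cable 1: √((6.0000)²+(2.0000)²)=6.3246, C_1=6.3245: taut
cable 2: √((1.0000)²+(2.0000)²)=2.2361, C_2=2.2360: taut
cable 3: √((6.0000)²+(-3.0000)²)=6.7082, C_3=7.1010: slack
cable 4: √((-4.0000)²+(-0.5000)²)=4.0311, C_4=4.5006: slack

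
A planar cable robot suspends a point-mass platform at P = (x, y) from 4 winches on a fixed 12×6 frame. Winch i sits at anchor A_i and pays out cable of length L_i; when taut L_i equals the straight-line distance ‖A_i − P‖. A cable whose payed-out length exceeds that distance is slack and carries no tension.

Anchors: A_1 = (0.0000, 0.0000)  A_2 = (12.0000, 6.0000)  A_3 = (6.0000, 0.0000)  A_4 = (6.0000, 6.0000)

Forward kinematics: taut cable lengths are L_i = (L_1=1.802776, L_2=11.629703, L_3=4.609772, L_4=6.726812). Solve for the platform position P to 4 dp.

expand ‖A_i−P‖²=L_i² and subtract eq 1 (c_i ≔ ‖A_i‖²−L_i²)
c_1 = 0.0000+0.0000−3.2500 = -3.2500
eq1−eq2 → [-24.0000  -12.0000]·P = -48.0000
eq1−eq3 → [-12.0000  0.0000]·P = -18.0000
eq1−eq4 → [-12.0000  -12.0000]·P = -30.0000
2×2 solve → P = (1.5000, 1.0000)
check cable 4: ‖A_4−P‖² = 45.2500 ≈ L_4² = 45.2500 ✓

(1.5000, 1.0000)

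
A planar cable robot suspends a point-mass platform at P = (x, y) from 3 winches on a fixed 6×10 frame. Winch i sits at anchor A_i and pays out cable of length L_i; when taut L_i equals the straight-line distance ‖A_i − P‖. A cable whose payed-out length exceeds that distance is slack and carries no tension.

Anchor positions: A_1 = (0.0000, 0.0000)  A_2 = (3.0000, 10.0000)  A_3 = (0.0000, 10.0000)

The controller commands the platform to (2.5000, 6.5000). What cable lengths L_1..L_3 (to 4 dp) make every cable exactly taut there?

(6.9642, 3.5355, 4.3012)

L_1 = √((0.0000−2.5000)² + (0.0000−6.5000)²) = 6.9642
L_2 = √((3.0000−2.5000)² + (10.0000−6.5000)²) = 3.5355
L_3 = √((0.0000−2.5000)² + (10.0000−6.5000)²) = 4.3012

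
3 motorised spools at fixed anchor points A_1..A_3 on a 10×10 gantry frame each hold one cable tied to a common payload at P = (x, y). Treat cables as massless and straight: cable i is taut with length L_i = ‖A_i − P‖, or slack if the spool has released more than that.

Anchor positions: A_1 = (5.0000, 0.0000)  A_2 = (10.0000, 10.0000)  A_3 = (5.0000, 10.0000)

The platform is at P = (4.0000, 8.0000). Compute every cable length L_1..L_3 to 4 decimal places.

L_1: Δ = A_1−P = (1.0000, -8.0000) → ‖Δ‖ = √65.0000 = 8.0623
L_2: Δ = A_2−P = (6.0000, 2.0000) → ‖Δ‖ = √40.0000 = 6.3246
L_3: Δ = A_3−P = (1.0000, 2.0000) → ‖Δ‖ = √5.0000 = 2.2361

(8.0623, 6.3246, 2.2361)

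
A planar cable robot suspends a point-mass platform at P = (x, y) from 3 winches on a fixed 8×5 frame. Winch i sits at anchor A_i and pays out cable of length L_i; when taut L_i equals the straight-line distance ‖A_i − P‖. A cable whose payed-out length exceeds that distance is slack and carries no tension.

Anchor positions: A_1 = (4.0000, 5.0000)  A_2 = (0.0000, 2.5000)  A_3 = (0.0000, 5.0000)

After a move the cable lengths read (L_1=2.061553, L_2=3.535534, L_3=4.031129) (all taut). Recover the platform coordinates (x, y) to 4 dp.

expand ‖A_i−P‖²=L_i² and subtract eq 1 (q_i ≔ ‖A_i‖²−L_i²)
q_1 = 16.0000+25.0000−4.2500 = 36.7500
eq1−eq2 → [8.0000  5.0000]·P = 43.0000
eq1−eq3 → [8.0000  0.0000]·P = 28.0000
2×2 solve → P = (3.5000, 3.0000)

(3.5000, 3.0000)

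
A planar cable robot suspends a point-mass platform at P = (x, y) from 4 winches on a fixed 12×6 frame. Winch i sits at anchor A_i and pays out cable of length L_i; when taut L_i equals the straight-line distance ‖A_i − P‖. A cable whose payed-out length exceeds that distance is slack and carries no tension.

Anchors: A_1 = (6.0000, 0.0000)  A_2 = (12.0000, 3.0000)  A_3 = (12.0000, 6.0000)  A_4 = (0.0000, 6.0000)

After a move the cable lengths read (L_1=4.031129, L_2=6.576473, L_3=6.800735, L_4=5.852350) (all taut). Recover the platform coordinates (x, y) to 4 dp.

(5.5000, 4.0000)

circle eqns → linear via eq_j − eq_1; set c_j = A_j·A_j − L_j²
c_1 = 36.0000+0.0000−16.2500 = 19.7500
-12.0000·x − 6.0000·y = c_1−c_2 = -90.0000
-12.0000·x − 12.0000·y = c_1−c_3 = -114.0000
12.0000·x − 12.0000·y = c_1−c_4 = 18.0000
solve first two rows → x=5.5000, y=4.0000
check cable 4: ‖A_4−P‖² = 34.2500 ≈ L_4² = 34.2500 ✓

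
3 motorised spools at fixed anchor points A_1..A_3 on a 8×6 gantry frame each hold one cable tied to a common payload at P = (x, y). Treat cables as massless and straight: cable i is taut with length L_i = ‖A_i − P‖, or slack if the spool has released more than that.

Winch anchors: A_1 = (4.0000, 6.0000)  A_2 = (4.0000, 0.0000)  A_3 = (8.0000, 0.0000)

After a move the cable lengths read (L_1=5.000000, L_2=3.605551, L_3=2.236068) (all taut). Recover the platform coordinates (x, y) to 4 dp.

circle eqns → linear via eq_j − eq_1; set c_j = A_j·A_j − L_j²
c_1 = 16.0000+36.0000−25.0000 = 27.0000
0.0000·x + 12.0000·y = c_1−c_2 = 24.0000
-8.0000·x + 12.0000·y = c_1−c_3 = -32.0000
solve first two rows → x=7.0000, y=2.0000

(7.0000, 2.0000)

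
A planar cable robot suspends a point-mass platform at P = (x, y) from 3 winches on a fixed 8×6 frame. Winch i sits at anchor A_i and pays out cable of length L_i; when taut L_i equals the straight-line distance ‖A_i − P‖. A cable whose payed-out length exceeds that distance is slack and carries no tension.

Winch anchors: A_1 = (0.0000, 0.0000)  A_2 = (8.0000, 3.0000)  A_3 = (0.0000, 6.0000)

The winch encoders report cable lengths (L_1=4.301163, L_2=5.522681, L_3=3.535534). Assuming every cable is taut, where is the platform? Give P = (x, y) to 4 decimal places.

circle eqns → linear via eq_j − eq_1; set k_j = A_j·A_j − L_j²
k_1 = 0.0000+0.0000−18.5000 = -18.5000
-16.0000·x − 6.0000·y = k_1−k_2 = -61.0000
0.0000·x − 12.0000·y = k_1−k_3 = -42.0000
solve first two rows → x=2.5000, y=3.5000

(2.5000, 3.5000)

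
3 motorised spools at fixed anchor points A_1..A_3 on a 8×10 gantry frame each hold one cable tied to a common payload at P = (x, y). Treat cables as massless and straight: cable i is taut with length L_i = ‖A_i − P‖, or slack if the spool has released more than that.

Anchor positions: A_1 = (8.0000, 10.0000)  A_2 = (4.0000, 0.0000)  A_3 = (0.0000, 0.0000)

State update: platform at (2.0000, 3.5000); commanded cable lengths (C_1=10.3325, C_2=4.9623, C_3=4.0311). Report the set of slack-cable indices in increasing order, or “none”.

cable 1: √((6.0000)²+(6.5000)²)=8.8459, C_1=10.3325: slack
cable 2: √((2.0000)²+(-3.5000)²)=4.0311, C_2=4.9623: slack
cable 3: √((-2.0000)²+(-3.5000)²)=4.0311, C_3=4.0311: taut

1, 2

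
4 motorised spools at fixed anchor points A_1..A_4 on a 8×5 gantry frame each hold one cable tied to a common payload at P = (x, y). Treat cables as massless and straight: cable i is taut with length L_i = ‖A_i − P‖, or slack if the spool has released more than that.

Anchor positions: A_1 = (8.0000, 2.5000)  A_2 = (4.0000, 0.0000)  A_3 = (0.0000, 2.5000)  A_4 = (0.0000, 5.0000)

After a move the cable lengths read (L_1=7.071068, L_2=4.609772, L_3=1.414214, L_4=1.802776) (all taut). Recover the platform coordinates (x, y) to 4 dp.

(1.0000, 3.5000)

circle eqns → linear via eq_j − eq_1; set c_j = A_j·A_j − L_j²
c_1 = 64.0000+6.2500−50.0000 = 20.2500
8.0000·x + 5.0000·y = c_1−c_2 = 25.5000
16.0000·x + 0.0000·y = c_1−c_3 = 16.0000
16.0000·x − 5.0000·y = c_1−c_4 = -1.5000
solve first two rows → x=1.0000, y=3.5000
check cable 4: ‖A_4−P‖² = 3.2500 ≈ L_4² = 3.2500 ✓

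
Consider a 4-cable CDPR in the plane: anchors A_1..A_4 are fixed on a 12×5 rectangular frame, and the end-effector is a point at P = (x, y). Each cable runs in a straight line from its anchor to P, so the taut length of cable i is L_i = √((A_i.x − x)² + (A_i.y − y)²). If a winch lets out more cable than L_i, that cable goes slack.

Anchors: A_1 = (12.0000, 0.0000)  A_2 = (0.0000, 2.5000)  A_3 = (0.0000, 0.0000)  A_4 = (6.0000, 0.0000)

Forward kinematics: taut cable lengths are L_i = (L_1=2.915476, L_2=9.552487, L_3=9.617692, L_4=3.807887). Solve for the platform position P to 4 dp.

(9.5000, 1.5000)

each cable: (A_i−P)·(A_i−P) = L_i²; let q_i = ‖A_i‖²−L_i²
q_1 = 144.0000+0.0000−8.5000 = 135.5000
row 1: 24.0000x − 5.0000y = 220.5000  (q_2=-85.0000)
row 2: 24.0000x + 0.0000y = 228.0000  (q_3=-92.5000)
row 3: 12.0000x + 0.0000y = 114.0000  (q_4=21.5000)
Cramer on rows 1–2 → x = 9.5000, y = 1.5000
check cable 4: ‖A_4−P‖² = 14.5000 ≈ L_4² = 14.5000 ✓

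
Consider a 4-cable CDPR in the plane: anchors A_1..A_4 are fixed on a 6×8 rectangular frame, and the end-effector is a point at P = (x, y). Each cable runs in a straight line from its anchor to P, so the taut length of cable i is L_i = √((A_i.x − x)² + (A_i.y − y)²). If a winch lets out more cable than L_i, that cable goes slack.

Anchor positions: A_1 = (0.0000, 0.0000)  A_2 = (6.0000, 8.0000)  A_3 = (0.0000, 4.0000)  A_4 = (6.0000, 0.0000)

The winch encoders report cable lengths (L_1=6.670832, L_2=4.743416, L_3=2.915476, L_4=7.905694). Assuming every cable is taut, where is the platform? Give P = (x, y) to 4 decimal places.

(1.5000, 6.5000)

circle eqns → linear via eq_j − eq_1; set k_j = A_j·A_j − L_j²
k_1 = 0.0000+0.0000−44.5000 = -44.5000
-12.0000·x − 16.0000·y = k_1−k_2 = -122.0000
0.0000·x − 8.0000·y = k_1−k_3 = -52.0000
-12.0000·x + 0.0000·y = k_1−k_4 = -18.0000
solve first two rows → x=1.5000, y=6.5000
check cable 4: ‖A_4−P‖² = 62.5000 ≈ L_4² = 62.5000 ✓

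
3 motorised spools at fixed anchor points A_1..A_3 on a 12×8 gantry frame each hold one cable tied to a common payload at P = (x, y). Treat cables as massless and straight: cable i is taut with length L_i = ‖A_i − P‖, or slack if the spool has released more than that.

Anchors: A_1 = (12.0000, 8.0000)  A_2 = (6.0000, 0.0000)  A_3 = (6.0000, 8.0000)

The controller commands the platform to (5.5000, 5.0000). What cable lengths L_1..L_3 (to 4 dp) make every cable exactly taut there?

(7.1589, 5.0249, 3.0414)

L_1 = √((12.0000−5.5000)² + (8.0000−5.0000)²) = 7.1589
L_2 = √((6.0000−5.5000)² + (0.0000−5.0000)²) = 5.0249
L_3 = √((6.0000−5.5000)² + (8.0000−5.0000)²) = 3.0414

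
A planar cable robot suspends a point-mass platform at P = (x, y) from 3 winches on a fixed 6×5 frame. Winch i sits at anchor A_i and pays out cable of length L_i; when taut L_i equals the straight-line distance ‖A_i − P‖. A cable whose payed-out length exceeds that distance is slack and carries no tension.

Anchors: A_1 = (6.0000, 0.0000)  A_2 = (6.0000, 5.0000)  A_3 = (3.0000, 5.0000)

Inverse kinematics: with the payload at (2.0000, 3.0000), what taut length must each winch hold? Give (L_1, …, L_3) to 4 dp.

cable 1: Δx=4.0000, Δy=-3.0000; L_1 = √(Δx²+Δy²) = 5.0000
cable 2: Δx=4.0000, Δy=2.0000; L_2 = √(Δx²+Δy²) = 4.4721
cable 3: Δx=1.0000, Δy=2.0000; L_3 = √(Δx²+Δy²) = 2.2361

(5.0000, 4.4721, 2.2361)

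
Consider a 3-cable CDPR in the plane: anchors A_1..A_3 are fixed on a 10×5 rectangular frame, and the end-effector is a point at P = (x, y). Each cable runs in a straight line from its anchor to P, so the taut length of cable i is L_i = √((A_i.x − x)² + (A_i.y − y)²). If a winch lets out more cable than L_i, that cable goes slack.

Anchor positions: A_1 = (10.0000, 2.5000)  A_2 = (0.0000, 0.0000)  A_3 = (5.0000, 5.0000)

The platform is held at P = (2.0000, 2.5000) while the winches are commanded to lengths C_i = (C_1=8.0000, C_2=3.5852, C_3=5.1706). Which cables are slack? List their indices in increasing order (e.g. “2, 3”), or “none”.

cable 1: √((8.0000)²+(0.0000)²)=8.0000, C_1=8.0000: taut
cable 2: √((-2.0000)²+(-2.5000)²)=3.2016, C_2=3.5852: slack
cable 3: √((3.0000)²+(2.5000)²)=3.9051, C_3=5.1706: slack

2, 3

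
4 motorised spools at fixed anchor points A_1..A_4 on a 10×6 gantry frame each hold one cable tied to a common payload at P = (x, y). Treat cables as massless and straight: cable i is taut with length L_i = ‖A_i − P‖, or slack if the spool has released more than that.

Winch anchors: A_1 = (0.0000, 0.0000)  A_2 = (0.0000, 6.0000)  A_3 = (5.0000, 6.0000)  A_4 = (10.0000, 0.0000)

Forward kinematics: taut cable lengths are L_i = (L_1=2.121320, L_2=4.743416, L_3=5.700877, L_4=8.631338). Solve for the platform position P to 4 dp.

(1.5000, 1.5000)

each cable: (A_i−P)·(A_i−P) = L_i²; let c_i = ‖A_i‖²−L_i²
c_1 = 0.0000+0.0000−4.5000 = -4.5000
row 1: 0.0000x − 12.0000y = -18.0000  (c_2=13.5000)
row 2: -10.0000x − 12.0000y = -33.0000  (c_3=28.5000)
row 3: -20.0000x + 0.0000y = -30.0000  (c_4=25.5000)
Cramer on rows 1–2 → x = 1.5000, y = 1.5000
check cable 4: ‖A_4−P‖² = 74.5000 ≈ L_4² = 74.5000 ✓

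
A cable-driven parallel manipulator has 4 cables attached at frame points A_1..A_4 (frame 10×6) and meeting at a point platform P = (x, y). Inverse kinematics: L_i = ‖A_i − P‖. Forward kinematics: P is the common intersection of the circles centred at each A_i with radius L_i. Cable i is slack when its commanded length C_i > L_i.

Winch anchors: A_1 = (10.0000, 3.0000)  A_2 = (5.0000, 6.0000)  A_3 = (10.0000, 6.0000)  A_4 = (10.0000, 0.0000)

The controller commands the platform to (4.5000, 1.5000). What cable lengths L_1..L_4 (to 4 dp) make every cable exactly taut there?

L_1: Δ = A_1−P = (5.5000, 1.5000) → ‖Δ‖ = √32.5000 = 5.7009
L_2: Δ = A_2−P = (0.5000, 4.5000) → ‖Δ‖ = √20.5000 = 4.5277
L_3: Δ = A_3−P = (5.5000, 4.5000) → ‖Δ‖ = √50.5000 = 7.1063
L_4: Δ = A_4−P = (5.5000, -1.5000) → ‖Δ‖ = √32.5000 = 5.7009

(5.7009, 4.5277, 7.1063, 5.7009)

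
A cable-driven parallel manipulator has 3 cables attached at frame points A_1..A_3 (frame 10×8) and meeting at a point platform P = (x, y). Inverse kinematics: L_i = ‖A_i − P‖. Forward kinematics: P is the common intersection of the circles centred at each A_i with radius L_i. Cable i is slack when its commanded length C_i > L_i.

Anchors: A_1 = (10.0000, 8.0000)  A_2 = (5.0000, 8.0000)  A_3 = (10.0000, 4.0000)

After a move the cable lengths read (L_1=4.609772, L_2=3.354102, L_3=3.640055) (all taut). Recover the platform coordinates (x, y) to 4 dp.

(6.5000, 5.0000)

expand ‖A_i−P‖²=L_i² and subtract eq 1 (q_i ≔ ‖A_i‖²−L_i²)
q_1 = 100.0000+64.0000−21.2500 = 142.7500
eq1−eq2 → [10.0000  0.0000]·P = 65.0000
eq1−eq3 → [0.0000  8.0000]·P = 40.0000
2×2 solve → P = (6.5000, 5.0000)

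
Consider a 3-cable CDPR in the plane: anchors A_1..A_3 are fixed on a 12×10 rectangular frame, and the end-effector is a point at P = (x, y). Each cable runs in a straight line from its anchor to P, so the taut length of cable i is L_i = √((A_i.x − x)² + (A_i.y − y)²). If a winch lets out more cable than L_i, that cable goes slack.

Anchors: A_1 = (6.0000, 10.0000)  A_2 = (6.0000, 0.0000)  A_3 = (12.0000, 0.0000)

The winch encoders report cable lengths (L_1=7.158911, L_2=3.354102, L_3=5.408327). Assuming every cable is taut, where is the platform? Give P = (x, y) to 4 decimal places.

(7.5000, 3.0000)

each cable: (A_i−P)·(A_i−P) = L_i²; let q_i = ‖A_i‖²−L_i²
q_1 = 36.0000+100.0000−51.2500 = 84.7500
row 1: 0.0000x + 20.0000y = 60.0000  (q_2=24.7500)
row 2: -12.0000x + 20.0000y = -30.0000  (q_3=114.7500)
Cramer on rows 1–2 → x = 7.5000, y = 3.0000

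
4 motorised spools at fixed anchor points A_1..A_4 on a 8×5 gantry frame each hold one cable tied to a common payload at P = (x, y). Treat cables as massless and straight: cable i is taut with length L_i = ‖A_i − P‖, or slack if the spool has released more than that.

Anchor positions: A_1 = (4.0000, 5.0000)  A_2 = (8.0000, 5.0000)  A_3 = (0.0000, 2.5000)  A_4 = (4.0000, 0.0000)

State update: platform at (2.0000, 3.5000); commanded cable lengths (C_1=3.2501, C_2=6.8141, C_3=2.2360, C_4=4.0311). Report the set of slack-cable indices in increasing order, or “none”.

1, 2

i=1: geometric 2.5000 vs commanded 3.2501 ⇒ slack
i=2: geometric 6.1847 vs commanded 6.8141 ⇒ slack
i=3: geometric 2.2361 vs commanded 2.2360 ⇒ taut
i=4: geometric 4.0311 vs commanded 4.0311 ⇒ taut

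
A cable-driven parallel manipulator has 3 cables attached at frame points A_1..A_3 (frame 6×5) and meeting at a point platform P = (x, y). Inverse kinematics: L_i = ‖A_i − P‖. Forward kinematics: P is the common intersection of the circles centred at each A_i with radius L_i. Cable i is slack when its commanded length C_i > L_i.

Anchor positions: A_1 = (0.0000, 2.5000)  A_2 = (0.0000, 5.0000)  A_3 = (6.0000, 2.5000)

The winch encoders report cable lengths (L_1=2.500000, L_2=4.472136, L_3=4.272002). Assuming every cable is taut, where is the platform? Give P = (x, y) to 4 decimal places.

(2.0000, 1.0000)

circle eqns → linear via eq_j − eq_1; set q_j = A_j·A_j − L_j²
q_1 = 0.0000+6.2500−6.2500 = 0.0000
0.0000·x − 5.0000·y = q_1−q_2 = -5.0000
-12.0000·x + 0.0000·y = q_1−q_3 = -24.0000
solve first two rows → x=2.0000, y=1.0000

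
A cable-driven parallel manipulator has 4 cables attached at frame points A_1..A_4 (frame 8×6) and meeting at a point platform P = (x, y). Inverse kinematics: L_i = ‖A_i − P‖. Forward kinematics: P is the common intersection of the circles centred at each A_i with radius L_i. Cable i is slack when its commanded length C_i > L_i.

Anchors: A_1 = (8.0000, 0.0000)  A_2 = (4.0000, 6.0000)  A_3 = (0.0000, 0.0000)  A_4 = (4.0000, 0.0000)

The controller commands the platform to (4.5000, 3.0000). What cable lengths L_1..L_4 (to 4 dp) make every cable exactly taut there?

(4.6098, 3.0414, 5.4083, 3.0414)

L_1 = √((8.0000−4.5000)² + (0.0000−3.0000)²) = 4.6098
L_2 = √((4.0000−4.5000)² + (6.0000−3.0000)²) = 3.0414
L_3 = √((0.0000−4.5000)² + (0.0000−3.0000)²) = 5.4083
L_4 = √((4.0000−4.5000)² + (0.0000−3.0000)²) = 3.0414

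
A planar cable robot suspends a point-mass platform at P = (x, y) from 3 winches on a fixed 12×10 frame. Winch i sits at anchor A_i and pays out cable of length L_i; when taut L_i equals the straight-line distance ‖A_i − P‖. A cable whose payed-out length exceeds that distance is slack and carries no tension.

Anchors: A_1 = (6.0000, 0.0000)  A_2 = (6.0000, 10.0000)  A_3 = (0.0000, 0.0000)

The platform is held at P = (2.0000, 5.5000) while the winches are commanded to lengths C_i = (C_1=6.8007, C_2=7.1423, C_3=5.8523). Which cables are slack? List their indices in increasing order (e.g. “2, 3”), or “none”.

2

cable 1: √((4.0000)²+(-5.5000)²)=6.8007, C_1=6.8007: taut
cable 2: √((4.0000)²+(4.5000)²)=6.0208, C_2=7.1423: slack
cable 3: √((-2.0000)²+(-5.5000)²)=5.8523, C_3=5.8523: taut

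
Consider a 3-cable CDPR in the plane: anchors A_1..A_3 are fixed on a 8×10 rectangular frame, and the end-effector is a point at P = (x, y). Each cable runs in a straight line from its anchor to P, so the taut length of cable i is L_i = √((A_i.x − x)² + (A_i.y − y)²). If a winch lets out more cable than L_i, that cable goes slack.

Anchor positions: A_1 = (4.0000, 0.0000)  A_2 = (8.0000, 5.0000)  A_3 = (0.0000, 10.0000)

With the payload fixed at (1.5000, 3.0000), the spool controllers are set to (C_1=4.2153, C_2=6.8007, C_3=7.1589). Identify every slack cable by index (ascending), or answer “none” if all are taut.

cable 1: L_1 = ‖A_1−P‖ = 3.9051;  C_1 = 4.2153 → slack
cable 2: L_2 = ‖A_2−P‖ = 6.8007;  C_2 = 6.8007 → taut
cable 3: L_3 = ‖A_3−P‖ = 7.1589;  C_3 = 7.1589 → taut

1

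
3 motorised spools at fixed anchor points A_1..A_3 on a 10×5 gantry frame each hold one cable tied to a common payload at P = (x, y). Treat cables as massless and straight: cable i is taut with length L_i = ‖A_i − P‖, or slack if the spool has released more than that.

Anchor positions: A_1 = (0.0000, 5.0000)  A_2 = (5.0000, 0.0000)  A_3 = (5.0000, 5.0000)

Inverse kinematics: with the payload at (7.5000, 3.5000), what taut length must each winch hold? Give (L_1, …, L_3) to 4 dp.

(7.6485, 4.3012, 2.9155)

L_1 = √((0.0000−7.5000)² + (5.0000−3.5000)²) = 7.6485
L_2 = √((5.0000−7.5000)² + (0.0000−3.5000)²) = 4.3012
L_3 = √((5.0000−7.5000)² + (5.0000−3.5000)²) = 2.9155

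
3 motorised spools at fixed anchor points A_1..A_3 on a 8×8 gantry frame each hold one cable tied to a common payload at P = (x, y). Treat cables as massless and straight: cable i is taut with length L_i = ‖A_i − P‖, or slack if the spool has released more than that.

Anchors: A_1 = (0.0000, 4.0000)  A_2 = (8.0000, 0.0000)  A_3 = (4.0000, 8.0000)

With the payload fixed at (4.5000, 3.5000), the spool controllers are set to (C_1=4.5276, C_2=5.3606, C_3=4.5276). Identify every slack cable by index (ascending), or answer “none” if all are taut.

2

cable 1: √((-4.5000)²+(0.5000)²)=4.5277, C_1=4.5276: taut
cable 2: √((3.5000)²+(-3.5000)²)=4.9497, C_2=5.3606: slack
cable 3: √((-0.5000)²+(4.5000)²)=4.5277, C_3=4.5276: taut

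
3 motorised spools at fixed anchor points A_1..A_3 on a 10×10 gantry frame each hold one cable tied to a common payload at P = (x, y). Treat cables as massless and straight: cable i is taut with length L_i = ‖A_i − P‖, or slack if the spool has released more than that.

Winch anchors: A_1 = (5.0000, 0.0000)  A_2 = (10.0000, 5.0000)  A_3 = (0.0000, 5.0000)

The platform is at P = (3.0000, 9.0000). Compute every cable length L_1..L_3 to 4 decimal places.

cable 1: Δx=2.0000, Δy=-9.0000; L_1 = √(Δx²+Δy²) = 9.2195
cable 2: Δx=7.0000, Δy=-4.0000; L_2 = √(Δx²+Δy²) = 8.0623
cable 3: Δx=-3.0000, Δy=-4.0000; L_3 = √(Δx²+Δy²) = 5.0000

(9.2195, 8.0623, 5.0000)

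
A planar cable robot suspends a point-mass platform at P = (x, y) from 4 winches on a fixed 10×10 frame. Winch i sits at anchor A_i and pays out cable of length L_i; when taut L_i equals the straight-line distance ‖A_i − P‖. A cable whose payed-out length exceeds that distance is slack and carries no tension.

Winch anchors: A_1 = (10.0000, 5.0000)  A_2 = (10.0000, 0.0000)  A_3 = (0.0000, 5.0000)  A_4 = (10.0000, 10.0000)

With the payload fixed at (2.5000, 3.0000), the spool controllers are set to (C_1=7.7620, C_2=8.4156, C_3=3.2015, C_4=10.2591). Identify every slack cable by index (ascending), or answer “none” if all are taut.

cable 1: L_1 = ‖A_1−P‖ = 7.7621;  C_1 = 7.7620 → taut
cable 2: L_2 = ‖A_2−P‖ = 8.0777;  C_2 = 8.4156 → slack
cable 3: L_3 = ‖A_3−P‖ = 3.2016;  C_3 = 3.2015 → taut
cable 4: L_4 = ‖A_4−P‖ = 10.2591;  C_4 = 10.2591 → taut

2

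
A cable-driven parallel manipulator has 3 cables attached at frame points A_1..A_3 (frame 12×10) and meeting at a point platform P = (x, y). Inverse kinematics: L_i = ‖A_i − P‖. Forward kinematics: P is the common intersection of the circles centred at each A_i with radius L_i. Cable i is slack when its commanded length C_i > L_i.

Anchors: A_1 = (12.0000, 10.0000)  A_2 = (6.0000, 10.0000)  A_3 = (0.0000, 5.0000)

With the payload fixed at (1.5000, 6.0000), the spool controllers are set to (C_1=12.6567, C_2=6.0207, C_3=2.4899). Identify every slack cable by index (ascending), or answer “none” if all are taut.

1, 3

cable 1: √((10.5000)²+(4.0000)²)=11.2361, C_1=12.6567: slack
cable 2: √((4.5000)²+(4.0000)²)=6.0208, C_2=6.0207: taut
cable 3: √((-1.5000)²+(-1.0000)²)=1.8028, C_3=2.4899: slack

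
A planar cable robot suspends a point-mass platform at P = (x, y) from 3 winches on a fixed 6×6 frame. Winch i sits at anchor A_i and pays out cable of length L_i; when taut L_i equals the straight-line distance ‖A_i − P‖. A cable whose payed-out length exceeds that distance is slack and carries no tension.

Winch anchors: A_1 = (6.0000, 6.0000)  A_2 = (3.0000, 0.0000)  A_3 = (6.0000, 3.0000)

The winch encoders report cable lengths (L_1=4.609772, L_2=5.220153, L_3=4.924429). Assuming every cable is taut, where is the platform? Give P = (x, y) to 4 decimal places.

(1.5000, 5.0000)

circle eqns → linear via eq_j − eq_1; set c_j = A_j·A_j − L_j²
c_1 = 36.0000+36.0000−21.2500 = 50.7500
6.0000·x + 12.0000·y = c_1−c_2 = 69.0000
0.0000·x + 6.0000·y = c_1−c_3 = 30.0000
solve first two rows → x=1.5000, y=5.0000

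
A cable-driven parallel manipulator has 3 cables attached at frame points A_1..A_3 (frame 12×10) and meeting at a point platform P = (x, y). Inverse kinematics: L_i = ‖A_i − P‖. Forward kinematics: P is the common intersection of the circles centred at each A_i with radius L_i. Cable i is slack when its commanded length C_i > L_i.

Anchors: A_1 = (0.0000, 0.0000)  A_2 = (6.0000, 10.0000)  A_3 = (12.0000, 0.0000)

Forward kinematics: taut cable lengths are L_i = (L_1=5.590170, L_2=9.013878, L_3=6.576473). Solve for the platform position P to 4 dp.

circle eqns → linear via eq_j − eq_1; set q_j = A_j·A_j − L_j²
q_1 = 0.0000+0.0000−31.2500 = -31.2500
-12.0000·x − 20.0000·y = q_1−q_2 = -86.0000
-24.0000·x + 0.0000·y = q_1−q_3 = -132.0000
solve first two rows → x=5.5000, y=1.0000

(5.5000, 1.0000)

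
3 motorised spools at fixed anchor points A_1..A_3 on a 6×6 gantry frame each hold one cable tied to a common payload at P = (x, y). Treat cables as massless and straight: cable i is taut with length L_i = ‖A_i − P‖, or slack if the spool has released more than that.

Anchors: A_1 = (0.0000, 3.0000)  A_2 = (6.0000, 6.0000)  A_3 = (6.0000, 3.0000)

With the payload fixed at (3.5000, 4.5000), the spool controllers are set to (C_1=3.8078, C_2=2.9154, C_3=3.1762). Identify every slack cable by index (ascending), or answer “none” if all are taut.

3

cable 1: √((-3.5000)²+(-1.5000)²)=3.8079, C_1=3.8078: taut
cable 2: √((2.5000)²+(1.5000)²)=2.9155, C_2=2.9154: taut
cable 3: √((2.5000)²+(-1.5000)²)=2.9155, C_3=3.1762: slack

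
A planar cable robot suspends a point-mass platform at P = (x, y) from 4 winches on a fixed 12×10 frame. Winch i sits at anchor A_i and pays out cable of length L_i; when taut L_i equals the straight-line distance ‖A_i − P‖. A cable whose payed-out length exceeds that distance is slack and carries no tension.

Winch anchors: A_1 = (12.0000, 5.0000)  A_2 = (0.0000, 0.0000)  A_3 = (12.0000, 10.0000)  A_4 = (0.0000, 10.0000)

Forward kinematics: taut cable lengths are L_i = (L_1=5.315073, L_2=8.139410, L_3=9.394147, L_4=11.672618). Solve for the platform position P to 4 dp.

(8.0000, 1.5000)

expand ‖A_i−P‖²=L_i² and subtract eq 1 (k_i ≔ ‖A_i‖²−L_i²)
k_1 = 144.0000+25.0000−28.2500 = 140.7500
eq1−eq2 → [24.0000  10.0000]·P = 207.0000
eq1−eq3 → [0.0000  -10.0000]·P = -15.0000
eq1−eq4 → [24.0000  -10.0000]·P = 177.0000
2×2 solve → P = (8.0000, 1.5000)
check cable 4: ‖A_4−P‖² = 136.2500 ≈ L_4² = 136.2500 ✓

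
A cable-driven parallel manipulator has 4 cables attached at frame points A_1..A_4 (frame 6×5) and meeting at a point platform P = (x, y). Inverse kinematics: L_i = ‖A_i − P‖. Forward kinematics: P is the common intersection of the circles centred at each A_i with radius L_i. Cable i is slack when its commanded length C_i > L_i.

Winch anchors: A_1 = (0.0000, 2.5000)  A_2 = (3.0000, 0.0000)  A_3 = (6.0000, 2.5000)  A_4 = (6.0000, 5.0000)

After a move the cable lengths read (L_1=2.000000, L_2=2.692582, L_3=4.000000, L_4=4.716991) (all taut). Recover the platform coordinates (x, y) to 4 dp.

circle eqns → linear via eq_j − eq_1; set q_j = A_j·A_j − L_j²
q_1 = 0.0000+6.2500−4.0000 = 2.2500
-6.0000·x + 5.0000·y = q_1−q_2 = 0.5000
-12.0000·x + 0.0000·y = q_1−q_3 = -24.0000
-12.0000·x − 5.0000·y = q_1−q_4 = -36.5000
solve first two rows → x=2.0000, y=2.5000
check cable 4: ‖A_4−P‖² = 22.2500 ≈ L_4² = 22.2500 ✓

(2.0000, 2.5000)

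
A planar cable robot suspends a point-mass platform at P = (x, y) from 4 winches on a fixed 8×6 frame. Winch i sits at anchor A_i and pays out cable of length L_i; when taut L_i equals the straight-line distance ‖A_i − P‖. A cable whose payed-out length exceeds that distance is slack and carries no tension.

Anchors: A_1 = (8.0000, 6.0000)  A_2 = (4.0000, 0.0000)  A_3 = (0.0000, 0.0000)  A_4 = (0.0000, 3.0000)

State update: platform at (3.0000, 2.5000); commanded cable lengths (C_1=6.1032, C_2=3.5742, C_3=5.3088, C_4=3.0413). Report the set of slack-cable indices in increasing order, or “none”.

i=1: geometric 6.1033 vs commanded 6.1032 ⇒ taut
i=2: geometric 2.6926 vs commanded 3.5742 ⇒ slack
i=3: geometric 3.9051 vs commanded 5.3088 ⇒ slack
i=4: geometric 3.0414 vs commanded 3.0413 ⇒ taut

2, 3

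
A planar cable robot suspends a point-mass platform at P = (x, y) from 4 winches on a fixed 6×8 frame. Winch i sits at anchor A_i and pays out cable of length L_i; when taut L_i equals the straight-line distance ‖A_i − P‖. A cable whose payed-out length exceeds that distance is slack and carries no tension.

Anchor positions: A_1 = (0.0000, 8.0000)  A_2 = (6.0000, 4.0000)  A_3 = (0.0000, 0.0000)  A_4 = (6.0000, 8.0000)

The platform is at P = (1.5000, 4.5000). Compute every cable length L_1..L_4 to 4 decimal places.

(3.8079, 4.5277, 4.7434, 5.7009)

L_1: Δ = A_1−P = (-1.5000, 3.5000) → ‖Δ‖ = √14.5000 = 3.8079
L_2: Δ = A_2−P = (4.5000, -0.5000) → ‖Δ‖ = √20.5000 = 4.5277
L_3: Δ = A_3−P = (-1.5000, -4.5000) → ‖Δ‖ = √22.5000 = 4.7434
L_4: Δ = A_4−P = (4.5000, 3.5000) → ‖Δ‖ = √32.5000 = 5.7009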